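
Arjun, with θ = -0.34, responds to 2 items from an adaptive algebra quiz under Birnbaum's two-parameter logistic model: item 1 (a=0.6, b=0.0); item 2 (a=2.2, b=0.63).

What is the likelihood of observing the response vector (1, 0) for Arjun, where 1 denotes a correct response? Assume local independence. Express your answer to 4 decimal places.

0.4016

P(θ) = 1 / (1 + exp(−a(θ − b)))
P_1 = 1/(1+e^{0.2040}) = 0.4492
P_2 = 1/(1+e^{2.1340}) = 0.1058
L = P_1 × (1−P_2) = 0.4492 × 0.8942 = 0.40164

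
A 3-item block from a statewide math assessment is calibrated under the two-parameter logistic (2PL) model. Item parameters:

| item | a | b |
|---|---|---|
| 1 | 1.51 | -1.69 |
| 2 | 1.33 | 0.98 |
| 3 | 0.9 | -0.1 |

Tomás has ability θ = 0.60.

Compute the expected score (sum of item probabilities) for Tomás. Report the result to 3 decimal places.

P(θ) = 1 / (1 + exp(−a(θ − b)))
P_1 = 1/(1+e^{-3.4579}) = 0.9695
P_2 = 1/(1+e^{0.5054}) = 0.3763
P_3 = 1/(1+e^{-0.6300}) = 0.6525
E[score] = 0.9695 + 0.3763 + 0.6525 = 1.9982

1.998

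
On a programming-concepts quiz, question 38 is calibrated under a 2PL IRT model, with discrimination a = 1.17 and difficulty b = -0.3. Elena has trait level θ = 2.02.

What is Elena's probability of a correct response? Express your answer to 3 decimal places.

0.938

P(θ) = 1 / (1 + exp(−a(θ − b)))
Exponent: 1.17 × (2.02 − (-0.3)) = 2.7144
1/(1 + e^{-2.7144}) = 0.9379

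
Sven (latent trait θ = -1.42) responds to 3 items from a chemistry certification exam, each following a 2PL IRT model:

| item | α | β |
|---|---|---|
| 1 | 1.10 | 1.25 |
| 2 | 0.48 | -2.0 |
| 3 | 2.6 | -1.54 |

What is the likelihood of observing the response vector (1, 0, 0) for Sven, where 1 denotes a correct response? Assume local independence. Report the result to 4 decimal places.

0.0092

P(θ) = 1 / (1 + exp(−α(θ − β)))
P_1 = 1/(1+e^{2.9370}) = 0.0504
P_2 = 1/(1+e^{-0.2784}) = 0.5692
P_3 = 1/(1+e^{-0.3120}) = 0.5774
L = P_1 × (1−P_2) × (1−P_3) = 0.0504 × 0.4308 × 0.4226 = 0.00917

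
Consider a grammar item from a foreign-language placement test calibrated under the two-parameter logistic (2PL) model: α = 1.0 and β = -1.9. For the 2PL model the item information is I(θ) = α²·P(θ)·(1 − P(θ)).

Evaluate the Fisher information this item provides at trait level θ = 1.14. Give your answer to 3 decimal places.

0.044

P = 1/(1+e^{-3.0400}) = 0.9543
P(1−P) = 0.9543 × 0.0457 = 0.0436
I = α² × P(1−P) = 1.0² × 0.0436 = 0.04357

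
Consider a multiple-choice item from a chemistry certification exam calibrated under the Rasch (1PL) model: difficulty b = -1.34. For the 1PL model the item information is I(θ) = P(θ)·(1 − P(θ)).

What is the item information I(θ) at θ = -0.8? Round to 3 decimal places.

0.233

P = 1/(1+e^{-0.5400}) = 0.6318
P(1−P) = 0.6318 × 0.3682 = 0.2326
I = P(1−P) = 0.23263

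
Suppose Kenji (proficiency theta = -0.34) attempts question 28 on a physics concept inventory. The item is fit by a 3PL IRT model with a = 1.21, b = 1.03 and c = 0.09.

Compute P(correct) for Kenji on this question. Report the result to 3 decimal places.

0.236

P(theta) = c + (1 − c) · 1 / (1 + exp(−a(theta − b)))
Exponent: 1.21 × (-0.34 − 1.03) = -1.6577
1/(1 + e^{1.6577}) = 0.1601
P = 0.09 + 0.91 × 0.1601 = 0.2357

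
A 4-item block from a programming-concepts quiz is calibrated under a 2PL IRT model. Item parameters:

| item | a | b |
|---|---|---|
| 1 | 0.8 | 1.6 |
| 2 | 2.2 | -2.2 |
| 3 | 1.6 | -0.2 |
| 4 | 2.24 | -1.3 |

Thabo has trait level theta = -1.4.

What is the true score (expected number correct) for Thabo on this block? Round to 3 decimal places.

P(theta) = 1 / (1 + exp(−a(theta − b)))
P_1 = 1/(1+e^{2.4000}) = 0.0832
P_2 = 1/(1+e^{-1.7600}) = 0.8532
P_3 = 1/(1+e^{1.9200}) = 0.1279
P_4 = 1/(1+e^{0.2240}) = 0.4442
E[score] = 0.0832 + 0.8532 + 0.1279 + 0.4442 = 1.5085

1.508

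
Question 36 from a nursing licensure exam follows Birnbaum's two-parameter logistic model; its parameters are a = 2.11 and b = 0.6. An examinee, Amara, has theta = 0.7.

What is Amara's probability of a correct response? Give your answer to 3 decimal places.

0.553

P(theta) = 1 / (1 + exp(−a(theta − b)))
Exponent: 2.11 × (0.7 − 0.6) = 0.2110
1/(1 + e^{-0.2110}) = 0.5526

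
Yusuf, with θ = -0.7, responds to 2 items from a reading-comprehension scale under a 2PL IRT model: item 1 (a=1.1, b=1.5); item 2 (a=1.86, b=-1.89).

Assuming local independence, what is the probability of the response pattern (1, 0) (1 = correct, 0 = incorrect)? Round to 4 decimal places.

P(θ) = 1 / (1 + exp(−a(θ − b)))
P_1 = 1/(1+e^{2.4200}) = 0.0817
P_2 = 1/(1+e^{-2.2134}) = 0.9014
L = P_1 × (1−P_2) = 0.0817 × 0.0986 = 0.00805

0.0080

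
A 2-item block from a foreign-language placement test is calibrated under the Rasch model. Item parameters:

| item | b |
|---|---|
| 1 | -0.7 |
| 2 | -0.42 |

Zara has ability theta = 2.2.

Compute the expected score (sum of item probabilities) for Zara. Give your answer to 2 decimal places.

1.88

P(theta) = 1 / (1 + exp(−(theta − b)))
P_1 = 1/(1+e^{-2.9000}) = 0.9478
P_2 = 1/(1+e^{-2.6200}) = 0.9321
E[score] = 0.9478 + 0.9321 = 1.8800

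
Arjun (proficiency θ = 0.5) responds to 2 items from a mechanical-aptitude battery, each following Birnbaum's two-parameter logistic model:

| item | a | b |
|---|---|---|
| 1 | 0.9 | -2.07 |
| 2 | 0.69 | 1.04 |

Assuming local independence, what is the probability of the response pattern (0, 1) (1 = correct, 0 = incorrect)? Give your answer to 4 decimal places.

P(θ) = 1 / (1 + exp(−a(θ − b)))
P_1 = 1/(1+e^{-2.3130}) = 0.9099
P_2 = 1/(1+e^{0.3726}) = 0.4079
L = (1−P_1) × P_2 = 0.0901 × 0.4079 = 0.03673

0.0367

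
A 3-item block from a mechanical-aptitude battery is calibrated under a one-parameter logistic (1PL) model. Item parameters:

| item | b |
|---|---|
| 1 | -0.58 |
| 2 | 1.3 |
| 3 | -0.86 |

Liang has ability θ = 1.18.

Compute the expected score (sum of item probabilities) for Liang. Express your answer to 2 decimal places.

P(θ) = 1 / (1 + exp(−(θ − b)))
P_1 = 1/(1+e^{-1.7600}) = 0.8532
P_2 = 1/(1+e^{0.1200}) = 0.4700
P_3 = 1/(1+e^{-2.0400}) = 0.8849
E[score] = 0.8532 + 0.4700 + 0.8849 = 2.2082

2.21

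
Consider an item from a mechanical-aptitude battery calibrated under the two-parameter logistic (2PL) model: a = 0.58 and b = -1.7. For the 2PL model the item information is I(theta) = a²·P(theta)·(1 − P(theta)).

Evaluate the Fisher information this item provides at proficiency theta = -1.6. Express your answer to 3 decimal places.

P = 1/(1+e^{-0.0580}) = 0.5145
P(1−P) = 0.5145 × 0.4855 = 0.2498
I = a² × P(1−P) = 0.58² × 0.2498 = 0.08403

0.084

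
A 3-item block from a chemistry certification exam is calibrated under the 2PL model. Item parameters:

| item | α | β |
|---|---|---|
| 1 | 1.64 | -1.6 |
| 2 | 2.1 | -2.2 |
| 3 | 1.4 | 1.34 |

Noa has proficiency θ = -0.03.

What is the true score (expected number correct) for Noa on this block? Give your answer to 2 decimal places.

2.05

P(θ) = 1 / (1 + exp(−α(θ − β)))
P_1 = 1/(1+e^{-2.5748}) = 0.9292
P_2 = 1/(1+e^{-4.5570}) = 0.9896
P_3 = 1/(1+e^{1.9180}) = 0.1281
E[score] = 0.9292 + 0.9896 + 0.1281 = 2.0469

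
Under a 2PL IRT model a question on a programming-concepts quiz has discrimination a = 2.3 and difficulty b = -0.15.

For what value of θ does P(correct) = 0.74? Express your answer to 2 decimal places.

P(θ) = 1 / (1 + exp(−a(θ − b)))
logit = ln(0.7400/0.2600) = 1.0460
θ = b + logit/(a) = -0.15 + 1.0460/2.3000 = 0.3048

0.30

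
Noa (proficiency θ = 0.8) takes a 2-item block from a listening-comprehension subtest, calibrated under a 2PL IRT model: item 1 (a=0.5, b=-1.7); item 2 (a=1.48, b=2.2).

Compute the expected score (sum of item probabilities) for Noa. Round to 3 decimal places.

0.889

P(θ) = 1 / (1 + exp(−a(θ − b)))
P_1 = 1/(1+e^{-1.2500}) = 0.7773
P_2 = 1/(1+e^{2.0720}) = 0.1118
E[score] = 0.7773 + 0.1118 = 0.8891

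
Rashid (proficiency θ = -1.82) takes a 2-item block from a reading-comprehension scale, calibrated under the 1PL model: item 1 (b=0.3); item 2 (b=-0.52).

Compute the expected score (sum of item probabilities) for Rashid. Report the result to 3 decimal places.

P(θ) = 1 / (1 + exp(−(θ − b)))
P_1 = 1/(1+e^{2.1200}) = 0.1072
P_2 = 1/(1+e^{1.3000}) = 0.2142
E[score] = 0.1072 + 0.2142 = 0.3213

0.321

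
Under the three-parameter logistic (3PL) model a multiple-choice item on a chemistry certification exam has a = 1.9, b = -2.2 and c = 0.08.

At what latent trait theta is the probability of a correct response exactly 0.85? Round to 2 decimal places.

-1.34

P(theta) = c + (1 − c) · 1 / (1 + exp(−a(theta − b)))
Remove guessing floor: (0.85 − 0.08)/(1 − 0.08) = 0.8370
logit = ln(0.8370/0.1630) = 1.6358
theta = b + logit/(a) = -2.2 + 1.6358/1.9000 = -1.3391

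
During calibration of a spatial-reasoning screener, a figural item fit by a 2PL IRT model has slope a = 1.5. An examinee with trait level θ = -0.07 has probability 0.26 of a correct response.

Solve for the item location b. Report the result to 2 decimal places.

0.63

P(θ) = 1 / (1 + exp(−a(θ − b)))
logit(0.26) = ln(0.26/0.74) = -1.0460
b = θ − logit/(a) = -0.07 − (-1.0460)/1.5000 = 0.6273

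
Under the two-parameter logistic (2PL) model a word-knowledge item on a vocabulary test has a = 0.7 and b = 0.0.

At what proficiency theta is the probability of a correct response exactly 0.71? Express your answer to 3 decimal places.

1.279

P(theta) = 1 / (1 + exp(−a(theta − b)))
logit = ln(0.7100/0.2900) = 0.8954
theta = b + logit/(a) = 0.0 + 0.8954/0.7000 = 1.2791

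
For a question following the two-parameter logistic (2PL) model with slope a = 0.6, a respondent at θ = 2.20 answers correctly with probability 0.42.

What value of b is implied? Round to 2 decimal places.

2.74

P(θ) = 1 / (1 + exp(−a(θ − b)))
logit(0.42) = ln(0.42/0.58) = -0.3228
b = θ − logit/(a) = 2.20 − (-0.3228)/0.6000 = 2.7380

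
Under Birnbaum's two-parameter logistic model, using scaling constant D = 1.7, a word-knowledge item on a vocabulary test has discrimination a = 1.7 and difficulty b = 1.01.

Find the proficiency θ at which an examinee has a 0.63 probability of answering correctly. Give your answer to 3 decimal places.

1.194

P(θ) = 1 / (1 + exp(−D·a(θ − b)))
logit = ln(0.6300/0.3700) = 0.5322
θ = b + logit/(1.7·a) = 1.01 + 0.5322/2.8900 = 1.1942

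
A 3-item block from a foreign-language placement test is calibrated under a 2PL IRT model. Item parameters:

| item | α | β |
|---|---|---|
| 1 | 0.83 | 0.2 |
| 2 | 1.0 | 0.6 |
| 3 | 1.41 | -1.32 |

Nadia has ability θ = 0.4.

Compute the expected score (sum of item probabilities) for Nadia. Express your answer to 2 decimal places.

1.91

P(θ) = 1 / (1 + exp(−α(θ − β)))
P_1 = 1/(1+e^{-0.1660}) = 0.5414
P_2 = 1/(1+e^{0.2000}) = 0.4502
P_3 = 1/(1+e^{-2.4252}) = 0.9187
E[score] = 0.5414 + 0.4502 + 0.9187 = 1.9103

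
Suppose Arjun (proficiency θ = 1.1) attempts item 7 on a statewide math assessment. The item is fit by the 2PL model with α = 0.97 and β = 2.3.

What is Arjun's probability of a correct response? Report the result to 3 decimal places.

P(θ) = 1 / (1 + exp(−α(θ − β)))
Exponent: 0.97 × (1.1 − 2.3) = -1.1640
1/(1 + e^{1.1640}) = 0.2379

0.238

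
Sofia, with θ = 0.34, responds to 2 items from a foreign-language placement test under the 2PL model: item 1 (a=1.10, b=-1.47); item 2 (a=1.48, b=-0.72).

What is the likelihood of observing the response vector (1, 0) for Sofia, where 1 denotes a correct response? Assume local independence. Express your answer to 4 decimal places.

0.1517

P(θ) = 1 / (1 + exp(−a(θ − b)))
P_1 = 1/(1+e^{-1.9910}) = 0.8798
P_2 = 1/(1+e^{-1.5688}) = 0.8276
L = P_1 × (1−P_2) = 0.8798 × 0.1724 = 0.15167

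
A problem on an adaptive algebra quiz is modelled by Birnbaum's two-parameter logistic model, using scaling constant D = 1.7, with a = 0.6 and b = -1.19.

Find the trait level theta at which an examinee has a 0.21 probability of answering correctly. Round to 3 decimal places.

P(theta) = 1 / (1 + exp(−D·a(theta − b)))
logit = ln(0.2100/0.7900) = -1.3249
theta = b + logit/(1.7·a) = -1.19 + (-1.3249)/1.0200 = -2.4889

-2.489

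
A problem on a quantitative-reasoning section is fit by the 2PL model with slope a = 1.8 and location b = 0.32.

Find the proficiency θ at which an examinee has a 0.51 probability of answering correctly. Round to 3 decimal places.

0.342

P(θ) = 1 / (1 + exp(−a(θ − b)))
logit = ln(0.5100/0.4900) = 0.0400
θ = b + logit/(a) = 0.32 + 0.0400/1.8000 = 0.3422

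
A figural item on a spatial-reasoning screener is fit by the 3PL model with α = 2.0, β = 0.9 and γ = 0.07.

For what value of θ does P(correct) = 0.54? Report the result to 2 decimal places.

0.91

P(θ) = γ + (1 − γ) · 1 / (1 + exp(−α(θ − β)))
Remove guessing floor: (0.54 − 0.07)/(1 − 0.07) = 0.5054
logit = ln(0.5054/0.4946) = 0.0215
θ = β + logit/(α) = 0.9 + 0.0215/2.0000 = 0.9108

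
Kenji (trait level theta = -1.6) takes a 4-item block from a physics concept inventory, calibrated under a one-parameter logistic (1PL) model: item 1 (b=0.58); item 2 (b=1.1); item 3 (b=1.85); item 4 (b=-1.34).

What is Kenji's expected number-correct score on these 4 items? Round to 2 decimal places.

0.63

P(theta) = 1 / (1 + exp(−(theta − b)))
P_1 = 1/(1+e^{2.1800}) = 0.1016
P_2 = 1/(1+e^{2.7000}) = 0.0630
P_3 = 1/(1+e^{3.4500}) = 0.0308
P_4 = 1/(1+e^{0.2600}) = 0.4354
E[score] = 0.1016 + 0.0630 + 0.0308 + 0.4354 = 0.6307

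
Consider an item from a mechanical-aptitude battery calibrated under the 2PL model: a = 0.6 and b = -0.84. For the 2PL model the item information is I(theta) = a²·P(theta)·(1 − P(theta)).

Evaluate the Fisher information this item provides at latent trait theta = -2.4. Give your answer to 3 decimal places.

0.073

P = 1/(1+e^{0.9360}) = 0.2817
P(1−P) = 0.2817 × 0.7183 = 0.2023
I = a² × P(1−P) = 0.6² × 0.2023 = 0.07285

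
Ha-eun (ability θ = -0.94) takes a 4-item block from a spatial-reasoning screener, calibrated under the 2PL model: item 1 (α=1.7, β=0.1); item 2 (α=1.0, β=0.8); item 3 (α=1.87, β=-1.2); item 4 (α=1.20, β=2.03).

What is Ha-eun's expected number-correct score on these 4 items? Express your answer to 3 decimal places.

P(θ) = 1 / (1 + exp(−α(θ − β)))
P_1 = 1/(1+e^{1.7680}) = 0.1458
P_2 = 1/(1+e^{1.7400}) = 0.1493
P_3 = 1/(1+e^{-0.4862}) = 0.6192
P_4 = 1/(1+e^{3.5640}) = 0.0275
E[score] = 0.1458 + 0.1493 + 0.6192 + 0.0275 = 0.9419

0.942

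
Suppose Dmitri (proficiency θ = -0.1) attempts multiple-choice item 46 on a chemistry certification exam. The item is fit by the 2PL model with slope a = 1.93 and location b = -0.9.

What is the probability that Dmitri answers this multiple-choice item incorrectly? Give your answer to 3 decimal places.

P(θ) = 1 / (1 + exp(−a(θ − b)))
Exponent: 1.93 × (-0.1 − (-0.9)) = 1.5440
1/(1 + e^{-1.5440}) = 0.8240
P(incorrect) = 1 − 0.8240 = 0.1760

0.176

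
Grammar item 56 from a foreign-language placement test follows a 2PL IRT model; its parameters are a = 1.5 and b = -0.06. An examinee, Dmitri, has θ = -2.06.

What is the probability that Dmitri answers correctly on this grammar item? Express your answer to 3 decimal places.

P(θ) = 1 / (1 + exp(−a(θ − b)))
Exponent: 1.5 × (-2.06 − (-0.06)) = -3.0000
1/(1 + e^{3.0000}) = 0.0474

0.047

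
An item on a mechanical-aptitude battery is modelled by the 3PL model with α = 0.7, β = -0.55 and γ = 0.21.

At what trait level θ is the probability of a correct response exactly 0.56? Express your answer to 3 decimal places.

P(θ) = γ + (1 − γ) · 1 / (1 + exp(−α(θ − β)))
Remove guessing floor: (0.56 − 0.21)/(1 − 0.21) = 0.4430
logit = ln(0.4430/0.5570) = -0.2288
θ = β + logit/(α) = -0.55 + (-0.2288)/0.7000 = -0.8769

-0.877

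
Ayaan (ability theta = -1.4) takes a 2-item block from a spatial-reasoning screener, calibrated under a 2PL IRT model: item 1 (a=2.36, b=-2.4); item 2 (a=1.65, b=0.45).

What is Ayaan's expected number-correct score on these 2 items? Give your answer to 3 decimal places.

P(theta) = 1 / (1 + exp(−a(theta − b)))
P_1 = 1/(1+e^{-2.3600}) = 0.9137
P_2 = 1/(1+e^{3.0525}) = 0.0451
E[score] = 0.9137 + 0.0451 = 0.9588

0.959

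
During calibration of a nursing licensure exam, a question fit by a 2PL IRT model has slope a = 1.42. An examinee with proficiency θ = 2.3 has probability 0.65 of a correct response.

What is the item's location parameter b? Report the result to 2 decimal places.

P(θ) = 1 / (1 + exp(−a(θ − b)))
logit(0.65) = ln(0.65/0.35) = 0.6190
b = θ − logit/(a) = 2.3 − 0.6190/1.4200 = 1.8641

1.86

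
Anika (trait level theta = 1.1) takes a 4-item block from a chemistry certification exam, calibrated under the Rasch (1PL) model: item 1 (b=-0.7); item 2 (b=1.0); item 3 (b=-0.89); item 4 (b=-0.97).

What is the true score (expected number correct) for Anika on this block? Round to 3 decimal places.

3.151

P(theta) = 1 / (1 + exp(−(theta − b)))
P_1 = 1/(1+e^{-1.8000}) = 0.8581
P_2 = 1/(1+e^{-0.1000}) = 0.5250
P_3 = 1/(1+e^{-1.9900}) = 0.8797
P_4 = 1/(1+e^{-2.0700}) = 0.8880
E[score] = 0.8581 + 0.5250 + 0.8797 + 0.8880 = 3.1508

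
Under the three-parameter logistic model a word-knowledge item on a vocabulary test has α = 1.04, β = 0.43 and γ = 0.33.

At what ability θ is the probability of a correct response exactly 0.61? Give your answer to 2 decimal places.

0.11

P(θ) = γ + (1 − γ) · 1 / (1 + exp(−α(θ − β)))
Remove guessing floor: (0.61 − 0.33)/(1 − 0.33) = 0.4179
logit = ln(0.4179/0.5821) = -0.3314
θ = β + logit/(α) = 0.43 + (-0.3314)/1.0400 = 0.1114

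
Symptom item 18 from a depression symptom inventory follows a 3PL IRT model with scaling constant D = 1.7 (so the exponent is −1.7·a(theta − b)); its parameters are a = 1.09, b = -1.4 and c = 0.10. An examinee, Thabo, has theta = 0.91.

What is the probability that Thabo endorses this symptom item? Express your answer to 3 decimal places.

P(theta) = c + (1 − c) · 1 / (1 + exp(−D·a(theta − b)))
Exponent: 1.7 × 1.09 × (0.91 − (-1.4)) = 4.2804
1/(1 + e^{-4.2804}) = 0.9864
P = 0.10 + 0.90 × 0.9864 = 0.9877

0.988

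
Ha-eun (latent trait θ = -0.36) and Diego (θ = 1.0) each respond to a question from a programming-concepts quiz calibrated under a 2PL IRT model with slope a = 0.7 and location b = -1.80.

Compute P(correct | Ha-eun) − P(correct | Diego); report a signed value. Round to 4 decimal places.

P(θ) = 1 / (1 + exp(−a(θ − b)))
P(Ha-eun) = 0.7326  [exponent 1.0080]
P(Diego) = 0.8765  [exponent 1.9600]
Difference = 0.7326 − 0.8765 = -0.1439

-0.1439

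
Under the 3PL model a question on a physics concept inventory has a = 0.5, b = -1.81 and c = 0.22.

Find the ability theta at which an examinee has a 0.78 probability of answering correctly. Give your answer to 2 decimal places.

0.06

P(theta) = c + (1 − c) · 1 / (1 + exp(−a(theta − b)))
Remove guessing floor: (0.78 − 0.22)/(1 − 0.22) = 0.7179
logit = ln(0.7179/0.2821) = 0.9343
theta = b + logit/(a) = -1.81 + 0.9343/0.5000 = 0.0586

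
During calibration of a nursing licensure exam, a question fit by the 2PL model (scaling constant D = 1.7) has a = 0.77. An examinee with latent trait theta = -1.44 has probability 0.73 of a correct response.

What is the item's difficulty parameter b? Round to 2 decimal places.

-2.20

P(theta) = 1 / (1 + exp(−D·a(theta − b)))
logit(0.73) = ln(0.73/0.27) = 0.9946
b = theta − logit/(1.7·a) = -1.44 − 0.9946/1.3090 = -2.1998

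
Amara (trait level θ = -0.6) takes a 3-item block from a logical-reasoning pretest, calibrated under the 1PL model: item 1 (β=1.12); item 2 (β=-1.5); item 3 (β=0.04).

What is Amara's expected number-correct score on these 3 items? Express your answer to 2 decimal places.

P(θ) = 1 / (1 + exp(−(θ − β)))
P_1 = 1/(1+e^{1.7200}) = 0.1519
P_2 = 1/(1+e^{-0.9000}) = 0.7109
P_3 = 1/(1+e^{0.6400}) = 0.3452
E[score] = 0.1519 + 0.7109 + 0.3452 = 1.2081

1.21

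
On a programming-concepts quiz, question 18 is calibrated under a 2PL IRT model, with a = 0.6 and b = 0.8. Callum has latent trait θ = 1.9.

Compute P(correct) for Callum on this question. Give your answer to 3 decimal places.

0.659

P(θ) = 1 / (1 + exp(−a(θ − b)))
Exponent: 0.6 × (1.9 − 0.8) = 0.6600
1/(1 + e^{-0.6600}) = 0.6593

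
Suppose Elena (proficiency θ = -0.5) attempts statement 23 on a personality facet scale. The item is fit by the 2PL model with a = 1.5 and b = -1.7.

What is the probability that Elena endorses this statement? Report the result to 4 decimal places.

P(θ) = 1 / (1 + exp(−a(θ − b)))
Exponent: 1.5 × (-0.5 − (-1.7)) = 1.8000
1/(1 + e^{-1.8000}) = 0.8581

0.8581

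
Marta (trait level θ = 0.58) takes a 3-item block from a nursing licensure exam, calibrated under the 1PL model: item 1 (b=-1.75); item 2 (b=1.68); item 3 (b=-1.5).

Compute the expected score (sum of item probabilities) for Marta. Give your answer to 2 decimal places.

2.05

P(θ) = 1 / (1 + exp(−(θ − b)))
P_1 = 1/(1+e^{-2.3300}) = 0.9113
P_2 = 1/(1+e^{1.1000}) = 0.2497
P_3 = 1/(1+e^{-2.0800}) = 0.8889
E[score] = 0.9113 + 0.2497 + 0.8889 = 2.0500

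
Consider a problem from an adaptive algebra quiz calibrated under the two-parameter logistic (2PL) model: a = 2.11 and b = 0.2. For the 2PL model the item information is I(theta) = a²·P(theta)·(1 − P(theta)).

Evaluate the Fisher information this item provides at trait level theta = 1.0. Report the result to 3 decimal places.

0.586

P = 1/(1+e^{-1.6880}) = 0.8440
P(1−P) = 0.8440 × 0.1560 = 0.1317
I = a² × P(1−P) = 2.11² × 0.1317 = 0.58630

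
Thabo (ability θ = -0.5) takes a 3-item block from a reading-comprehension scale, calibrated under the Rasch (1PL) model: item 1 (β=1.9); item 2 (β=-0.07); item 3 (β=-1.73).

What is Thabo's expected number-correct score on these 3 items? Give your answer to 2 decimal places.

P(θ) = 1 / (1 + exp(−(θ − β)))
P_1 = 1/(1+e^{2.4000}) = 0.0832
P_2 = 1/(1+e^{0.4300}) = 0.3941
P_3 = 1/(1+e^{-1.2300}) = 0.7738
E[score] = 0.0832 + 0.3941 + 0.7738 = 1.2511

1.25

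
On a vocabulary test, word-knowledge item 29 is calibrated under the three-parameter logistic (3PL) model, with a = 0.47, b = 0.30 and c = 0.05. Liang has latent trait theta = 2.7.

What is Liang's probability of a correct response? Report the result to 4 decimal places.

0.7677

P(theta) = c + (1 − c) · 1 / (1 + exp(−a(theta − b)))
Exponent: 0.47 × (2.7 − 0.30) = 1.1280
1/(1 + e^{-1.1280}) = 0.7555
P = 0.05 + 0.95 × 0.7555 = 0.7677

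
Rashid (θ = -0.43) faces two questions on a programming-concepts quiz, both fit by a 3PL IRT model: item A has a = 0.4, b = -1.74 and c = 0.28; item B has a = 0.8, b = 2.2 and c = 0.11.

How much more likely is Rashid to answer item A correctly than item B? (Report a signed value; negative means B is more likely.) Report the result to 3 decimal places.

P(θ) = c + (1 − c) · 1 / (1 + exp(−a(θ − b)))
P_A = 0.7322
P_B = 0.2068
P_A − P_B = 0.5255

0.525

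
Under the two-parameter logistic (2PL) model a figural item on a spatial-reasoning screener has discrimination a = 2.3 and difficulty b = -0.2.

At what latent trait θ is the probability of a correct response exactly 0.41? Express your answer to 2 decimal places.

P(θ) = 1 / (1 + exp(−a(θ − b)))
logit = ln(0.4100/0.5900) = -0.3640
θ = b + logit/(a) = -0.2 + (-0.3640)/2.3000 = -0.3582

-0.36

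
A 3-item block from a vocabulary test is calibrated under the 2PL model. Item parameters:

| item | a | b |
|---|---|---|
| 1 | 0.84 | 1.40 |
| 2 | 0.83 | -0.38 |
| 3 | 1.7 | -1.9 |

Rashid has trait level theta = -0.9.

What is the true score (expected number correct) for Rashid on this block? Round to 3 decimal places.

1.366

P(theta) = 1 / (1 + exp(−a(theta − b)))
P_1 = 1/(1+e^{1.9320}) = 0.1265
P_2 = 1/(1+e^{0.4316}) = 0.3937
P_3 = 1/(1+e^{-1.7000}) = 0.8455
E[score] = 0.1265 + 0.3937 + 0.8455 = 1.3658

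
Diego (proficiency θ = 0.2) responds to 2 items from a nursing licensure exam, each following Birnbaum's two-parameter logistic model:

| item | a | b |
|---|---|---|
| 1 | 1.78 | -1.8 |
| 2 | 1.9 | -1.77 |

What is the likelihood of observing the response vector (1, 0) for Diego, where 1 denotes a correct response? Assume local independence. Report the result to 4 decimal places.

0.0225

P(θ) = 1 / (1 + exp(−a(θ − b)))
P_1 = 1/(1+e^{-3.5600}) = 0.9723
P_2 = 1/(1+e^{-3.7430}) = 0.9769
L = P_1 × (1−P_2) = 0.9723 × 0.0231 = 0.02250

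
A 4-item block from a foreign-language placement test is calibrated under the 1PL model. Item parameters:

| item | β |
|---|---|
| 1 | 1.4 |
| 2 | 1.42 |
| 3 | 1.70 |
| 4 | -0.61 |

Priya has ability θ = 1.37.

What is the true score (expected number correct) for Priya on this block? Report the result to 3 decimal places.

P(θ) = 1 / (1 + exp(−(θ − β)))
P_1 = 1/(1+e^{0.0300}) = 0.4925
P_2 = 1/(1+e^{0.0500}) = 0.4875
P_3 = 1/(1+e^{0.3300}) = 0.4182
P_4 = 1/(1+e^{-1.9800}) = 0.8787
E[score] = 0.4925 + 0.4875 + 0.4182 + 0.8787 = 2.2769

2.277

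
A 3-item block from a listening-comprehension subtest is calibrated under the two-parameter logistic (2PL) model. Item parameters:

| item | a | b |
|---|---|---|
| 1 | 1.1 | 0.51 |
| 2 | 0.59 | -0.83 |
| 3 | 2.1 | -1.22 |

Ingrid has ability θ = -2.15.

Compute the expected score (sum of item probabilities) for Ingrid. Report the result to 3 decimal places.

P(θ) = 1 / (1 + exp(−a(θ − b)))
P_1 = 1/(1+e^{2.9260}) = 0.0509
P_2 = 1/(1+e^{0.7788}) = 0.3146
P_3 = 1/(1+e^{1.9530}) = 0.1242
E[score] = 0.0509 + 0.3146 + 0.1242 = 0.4897

0.490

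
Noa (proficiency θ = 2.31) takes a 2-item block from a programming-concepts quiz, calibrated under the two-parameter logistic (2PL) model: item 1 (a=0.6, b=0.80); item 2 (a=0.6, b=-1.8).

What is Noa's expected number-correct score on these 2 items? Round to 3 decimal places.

P(θ) = 1 / (1 + exp(−a(θ − b)))
P_1 = 1/(1+e^{-0.9060}) = 0.7122
P_2 = 1/(1+e^{-2.4660}) = 0.9217
E[score] = 0.7122 + 0.9217 = 1.6339

1.634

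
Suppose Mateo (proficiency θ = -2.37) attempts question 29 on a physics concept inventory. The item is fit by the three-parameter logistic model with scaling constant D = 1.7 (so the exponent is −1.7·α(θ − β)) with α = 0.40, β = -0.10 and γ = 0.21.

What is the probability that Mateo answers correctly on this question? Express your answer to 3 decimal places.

P(θ) = γ + (1 − γ) · 1 / (1 + exp(−D·α(θ − β)))
Exponent: 1.7 × 0.40 × (-2.37 − (-0.10)) = -1.5436
1/(1 + e^{1.5436}) = 0.1760
P = 0.21 + 0.79 × 0.1760 = 0.3490

0.349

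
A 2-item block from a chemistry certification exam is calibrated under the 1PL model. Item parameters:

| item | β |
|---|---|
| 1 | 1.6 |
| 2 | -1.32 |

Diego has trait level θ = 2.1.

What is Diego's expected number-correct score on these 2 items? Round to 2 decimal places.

P(θ) = 1 / (1 + exp(−(θ − β)))
P_1 = 1/(1+e^{-0.5000}) = 0.6225
P_2 = 1/(1+e^{-3.4200}) = 0.9683
E[score] = 0.6225 + 0.9683 = 1.5908

1.59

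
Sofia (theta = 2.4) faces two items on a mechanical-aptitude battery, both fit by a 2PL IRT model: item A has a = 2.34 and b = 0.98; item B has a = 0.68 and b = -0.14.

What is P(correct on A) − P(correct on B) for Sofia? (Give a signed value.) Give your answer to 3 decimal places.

0.116

P(theta) = 1 / (1 + exp(−a(theta − b)))
P_A = 0.9652
P_B = 0.8491
P_A − P_B = 0.1161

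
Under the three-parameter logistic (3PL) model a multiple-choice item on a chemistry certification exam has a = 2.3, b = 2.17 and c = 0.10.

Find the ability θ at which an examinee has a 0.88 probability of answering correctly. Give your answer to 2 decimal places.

P(θ) = c + (1 − c) · 1 / (1 + exp(−a(θ − b)))
Remove guessing floor: (0.88 − 0.10)/(1 − 0.10) = 0.8667
logit = ln(0.8667/0.1333) = 1.8718
θ = b + logit/(a) = 2.17 + 1.8718/2.3000 = 2.9838

2.98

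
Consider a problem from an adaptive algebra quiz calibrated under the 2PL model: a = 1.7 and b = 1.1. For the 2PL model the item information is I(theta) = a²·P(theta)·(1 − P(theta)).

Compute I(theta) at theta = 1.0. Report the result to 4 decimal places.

0.7173

P = 1/(1+e^{0.1700}) = 0.4576
P(1−P) = 0.4576 × 0.5424 = 0.2482
I = a² × P(1−P) = 1.7² × 0.2482 = 0.71730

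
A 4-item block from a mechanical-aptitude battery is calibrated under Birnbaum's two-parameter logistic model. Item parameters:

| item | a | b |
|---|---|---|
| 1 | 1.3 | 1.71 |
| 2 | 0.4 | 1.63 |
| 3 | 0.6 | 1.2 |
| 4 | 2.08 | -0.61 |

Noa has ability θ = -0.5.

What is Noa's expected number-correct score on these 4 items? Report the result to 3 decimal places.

P(θ) = 1 / (1 + exp(−a(θ − b)))
P_1 = 1/(1+e^{2.8730}) = 0.0535
P_2 = 1/(1+e^{0.8520}) = 0.2990
P_3 = 1/(1+e^{1.0200}) = 0.2650
P_4 = 1/(1+e^{-0.2288}) = 0.5570
E[score] = 0.0535 + 0.2990 + 0.2650 + 0.5570 = 1.1745

1.174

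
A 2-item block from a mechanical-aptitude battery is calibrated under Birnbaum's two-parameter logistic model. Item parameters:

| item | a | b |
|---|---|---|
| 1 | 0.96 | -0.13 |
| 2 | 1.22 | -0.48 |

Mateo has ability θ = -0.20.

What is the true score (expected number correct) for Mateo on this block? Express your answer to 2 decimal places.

P(θ) = 1 / (1 + exp(−a(θ − b)))
P_1 = 1/(1+e^{0.0672}) = 0.4832
P_2 = 1/(1+e^{-0.3416}) = 0.5846
E[score] = 0.4832 + 0.5846 = 1.0678

1.07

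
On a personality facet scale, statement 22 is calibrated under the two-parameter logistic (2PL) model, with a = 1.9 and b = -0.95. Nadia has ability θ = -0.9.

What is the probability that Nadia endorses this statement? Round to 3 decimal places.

P(θ) = 1 / (1 + exp(−a(θ − b)))
Exponent: 1.9 × (-0.9 − (-0.95)) = 0.0950
1/(1 + e^{-0.0950}) = 0.5237

0.524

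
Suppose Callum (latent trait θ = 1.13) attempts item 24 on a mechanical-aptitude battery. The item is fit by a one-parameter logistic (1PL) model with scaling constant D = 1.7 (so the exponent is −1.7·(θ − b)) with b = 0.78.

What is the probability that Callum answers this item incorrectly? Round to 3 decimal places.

P(θ) = 1 / (1 + exp(−D·(θ − b)))
Exponent: 1.7 × (1.13 − 0.78) = 0.5950
1/(1 + e^{-0.5950}) = 0.6445
P = 0.6445
P(incorrect) = 1 − 0.6445 = 0.3555

0.355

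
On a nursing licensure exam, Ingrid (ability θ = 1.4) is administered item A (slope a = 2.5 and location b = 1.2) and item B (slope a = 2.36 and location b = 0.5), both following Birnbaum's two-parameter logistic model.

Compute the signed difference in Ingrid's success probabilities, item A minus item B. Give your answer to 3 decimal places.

-0.271

P(θ) = 1 / (1 + exp(−a(θ − b)))
P_A = 0.6225
P_B = 0.8932
P_A − P_B = -0.2708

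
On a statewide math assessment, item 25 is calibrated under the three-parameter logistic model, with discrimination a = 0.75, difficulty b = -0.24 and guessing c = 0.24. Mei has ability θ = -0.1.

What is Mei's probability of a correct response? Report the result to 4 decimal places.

P(θ) = c + (1 − c) · 1 / (1 + exp(−a(θ − b)))
Exponent: 0.75 × (-0.1 − (-0.24)) = 0.1050
1/(1 + e^{-0.1050}) = 0.5262
P = 0.24 + 0.76 × 0.5262 = 0.6399

0.6399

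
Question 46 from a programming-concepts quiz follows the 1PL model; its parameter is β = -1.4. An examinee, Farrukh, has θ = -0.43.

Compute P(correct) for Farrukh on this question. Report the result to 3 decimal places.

0.725

P(θ) = 1 / (1 + exp(−(θ − β)))
Exponent: (-0.43 − (-1.4)) = 0.9700
1/(1 + e^{-0.9700}) = 0.7251
P = 0.7251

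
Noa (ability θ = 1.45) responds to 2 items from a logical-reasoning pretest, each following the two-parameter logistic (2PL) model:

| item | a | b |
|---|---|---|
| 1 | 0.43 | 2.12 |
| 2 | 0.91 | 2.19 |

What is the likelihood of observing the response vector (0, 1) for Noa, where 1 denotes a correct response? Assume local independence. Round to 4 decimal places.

0.1930

P(θ) = 1 / (1 + exp(−a(θ − b)))
P_1 = 1/(1+e^{0.2881}) = 0.4285
P_2 = 1/(1+e^{0.6734}) = 0.3377
L = (1−P_1) × P_2 = 0.5715 × 0.3377 = 0.19303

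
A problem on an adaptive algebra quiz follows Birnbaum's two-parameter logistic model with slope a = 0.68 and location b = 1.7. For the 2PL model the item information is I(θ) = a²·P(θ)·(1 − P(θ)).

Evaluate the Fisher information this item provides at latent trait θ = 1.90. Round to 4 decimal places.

P = 1/(1+e^{-0.1360}) = 0.5339
P(1−P) = 0.5339 × 0.4661 = 0.2488
I = a² × P(1−P) = 0.68² × 0.2488 = 0.11507

0.1151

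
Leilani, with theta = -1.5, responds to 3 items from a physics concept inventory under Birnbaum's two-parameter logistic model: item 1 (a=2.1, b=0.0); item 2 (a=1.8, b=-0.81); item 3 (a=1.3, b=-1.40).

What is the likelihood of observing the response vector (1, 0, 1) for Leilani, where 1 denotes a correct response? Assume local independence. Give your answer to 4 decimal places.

P(theta) = 1 / (1 + exp(−a(theta − b)))
P_1 = 1/(1+e^{3.1500}) = 0.0411
P_2 = 1/(1+e^{1.2420}) = 0.2241
P_3 = 1/(1+e^{0.1300}) = 0.4675
L = P_1 × (1−P_2) × P_3 = 0.0411 × 0.7759 × 0.4675 = 0.01491

0.0149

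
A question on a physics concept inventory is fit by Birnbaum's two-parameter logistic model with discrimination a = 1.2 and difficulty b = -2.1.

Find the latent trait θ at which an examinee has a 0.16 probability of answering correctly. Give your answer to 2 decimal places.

P(θ) = 1 / (1 + exp(−a(θ − b)))
logit = ln(0.1600/0.8400) = -1.6582
θ = b + logit/(a) = -2.1 + (-1.6582)/1.2000 = -3.4819

-3.48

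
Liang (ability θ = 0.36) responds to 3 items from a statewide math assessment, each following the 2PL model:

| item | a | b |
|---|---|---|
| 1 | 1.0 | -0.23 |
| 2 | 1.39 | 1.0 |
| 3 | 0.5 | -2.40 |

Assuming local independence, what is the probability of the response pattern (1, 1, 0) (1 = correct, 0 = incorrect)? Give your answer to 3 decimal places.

P(θ) = 1 / (1 + exp(−a(θ − b)))
P_1 = 1/(1+e^{-0.5900}) = 0.6434
P_2 = 1/(1+e^{0.8896}) = 0.2912
P_3 = 1/(1+e^{-1.3800}) = 0.7990
L = P_1 × P_2 × (1−P_3) = 0.6434 × 0.2912 × 0.2010 = 0.03766

0.038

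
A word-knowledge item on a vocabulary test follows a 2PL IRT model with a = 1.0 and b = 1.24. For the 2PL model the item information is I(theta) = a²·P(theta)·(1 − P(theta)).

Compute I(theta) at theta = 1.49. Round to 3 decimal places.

P = 1/(1+e^{-0.2500}) = 0.5622
P(1−P) = 0.5622 × 0.4378 = 0.2461
I = a² × P(1−P) = 1.0² × 0.2461 = 0.24613

0.246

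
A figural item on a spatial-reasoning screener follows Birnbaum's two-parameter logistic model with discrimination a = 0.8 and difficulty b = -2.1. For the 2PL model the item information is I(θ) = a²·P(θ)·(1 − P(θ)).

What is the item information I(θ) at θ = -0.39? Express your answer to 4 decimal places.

0.1035

P = 1/(1+e^{-1.3680}) = 0.7971
P(1−P) = 0.7971 × 0.2029 = 0.1618
I = a² × P(1−P) = 0.8² × 0.1618 = 0.10352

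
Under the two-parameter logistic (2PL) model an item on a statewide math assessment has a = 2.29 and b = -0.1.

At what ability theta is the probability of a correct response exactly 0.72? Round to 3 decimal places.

P(theta) = 1 / (1 + exp(−a(theta − b)))
logit = ln(0.7200/0.2800) = 0.9445
theta = b + logit/(a) = -0.1 + 0.9445/2.2900 = 0.3124

0.312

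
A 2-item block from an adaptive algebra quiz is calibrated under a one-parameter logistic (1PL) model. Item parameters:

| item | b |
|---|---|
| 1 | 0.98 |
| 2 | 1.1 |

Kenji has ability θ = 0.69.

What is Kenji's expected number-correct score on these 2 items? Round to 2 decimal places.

P(θ) = 1 / (1 + exp(−(θ − b)))
P_1 = 1/(1+e^{0.2900}) = 0.4280
P_2 = 1/(1+e^{0.4100}) = 0.3989
E[score] = 0.4280 + 0.3989 = 0.8269

0.83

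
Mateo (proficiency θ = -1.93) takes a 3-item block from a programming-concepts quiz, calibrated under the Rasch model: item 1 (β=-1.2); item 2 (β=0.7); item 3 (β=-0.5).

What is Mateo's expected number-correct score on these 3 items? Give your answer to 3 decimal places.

P(θ) = 1 / (1 + exp(−(θ − β)))
P_1 = 1/(1+e^{0.7300}) = 0.3252
P_2 = 1/(1+e^{2.6300}) = 0.0672
P_3 = 1/(1+e^{1.4300}) = 0.1931
E[score] = 0.3252 + 0.0672 + 0.1931 = 0.5855

0.586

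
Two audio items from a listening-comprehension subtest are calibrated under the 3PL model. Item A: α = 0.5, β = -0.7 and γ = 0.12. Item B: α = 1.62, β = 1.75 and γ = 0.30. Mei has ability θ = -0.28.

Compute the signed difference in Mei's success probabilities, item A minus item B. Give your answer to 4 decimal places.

0.2809

P(θ) = γ + (1 − γ) · 1 / (1 + exp(−α(θ − β)))
P_A = 0.6060
P_B = 0.3252
P_A − P_B = 0.2809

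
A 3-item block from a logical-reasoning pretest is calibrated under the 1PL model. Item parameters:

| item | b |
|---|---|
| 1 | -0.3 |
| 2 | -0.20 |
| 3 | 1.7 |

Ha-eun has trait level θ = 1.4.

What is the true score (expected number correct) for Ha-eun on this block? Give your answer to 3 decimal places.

P(θ) = 1 / (1 + exp(−(θ − b)))
P_1 = 1/(1+e^{-1.7000}) = 0.8455
P_2 = 1/(1+e^{-1.6000}) = 0.8320
P_3 = 1/(1+e^{0.3000}) = 0.4256
E[score] = 0.8455 + 0.8320 + 0.4256 = 2.1031

2.103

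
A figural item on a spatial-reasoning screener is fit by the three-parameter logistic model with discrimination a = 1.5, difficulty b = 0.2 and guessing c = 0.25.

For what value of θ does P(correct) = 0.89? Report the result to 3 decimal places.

P(θ) = c + (1 − c) · 1 / (1 + exp(−a(θ − b)))
Remove guessing floor: (0.89 − 0.25)/(1 − 0.25) = 0.8533
logit = ln(0.8533/0.1467) = 1.7610
θ = b + logit/(a) = 0.2 + 1.7610/1.5000 = 1.3740

1.374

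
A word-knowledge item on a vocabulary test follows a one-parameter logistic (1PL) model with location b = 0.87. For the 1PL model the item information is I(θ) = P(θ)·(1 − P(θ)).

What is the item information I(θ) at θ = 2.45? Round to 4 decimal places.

P = 1/(1+e^{-1.5800}) = 0.8292
P(1−P) = 0.8292 × 0.1708 = 0.1416
I = P(1−P) = 0.14162

0.1416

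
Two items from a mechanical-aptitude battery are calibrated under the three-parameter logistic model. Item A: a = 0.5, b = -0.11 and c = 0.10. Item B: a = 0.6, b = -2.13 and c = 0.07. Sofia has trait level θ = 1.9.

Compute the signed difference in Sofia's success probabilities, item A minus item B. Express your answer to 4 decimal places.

-0.1651

P(θ) = c + (1 − c) · 1 / (1 + exp(−a(θ − b)))
P_A = 0.7588
P_B = 0.9239
P_A − P_B = -0.1651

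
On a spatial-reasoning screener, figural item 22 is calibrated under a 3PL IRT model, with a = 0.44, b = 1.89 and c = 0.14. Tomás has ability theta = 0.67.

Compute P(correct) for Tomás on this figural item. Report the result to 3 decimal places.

P(theta) = c + (1 − c) · 1 / (1 + exp(−a(theta − b)))
Exponent: 0.44 × (0.67 − 1.89) = -0.5368
1/(1 + e^{0.5368}) = 0.3689
P = 0.14 + 0.86 × 0.3689 = 0.4573

0.457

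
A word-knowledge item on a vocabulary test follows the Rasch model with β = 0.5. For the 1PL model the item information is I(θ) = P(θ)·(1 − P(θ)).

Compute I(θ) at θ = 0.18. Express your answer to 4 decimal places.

0.2437

P = 1/(1+e^{0.3200}) = 0.4207
P(1−P) = 0.4207 × 0.5793 = 0.2437
I = P(1−P) = 0.24371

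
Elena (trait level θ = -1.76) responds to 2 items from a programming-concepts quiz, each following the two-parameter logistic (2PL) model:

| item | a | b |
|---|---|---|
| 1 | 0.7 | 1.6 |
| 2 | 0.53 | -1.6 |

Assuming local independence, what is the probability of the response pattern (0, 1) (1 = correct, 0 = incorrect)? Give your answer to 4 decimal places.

0.4372

P(θ) = 1 / (1 + exp(−a(θ − b)))
P_1 = 1/(1+e^{2.3520}) = 0.0869
P_2 = 1/(1+e^{0.0848}) = 0.4788
L = (1−P_1) × P_2 = 0.9131 × 0.4788 = 0.43720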